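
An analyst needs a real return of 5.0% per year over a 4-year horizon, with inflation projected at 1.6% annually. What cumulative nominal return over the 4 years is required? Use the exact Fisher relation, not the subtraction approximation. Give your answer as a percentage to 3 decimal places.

29.519%

Required annual nominal rate: (1+5.0%)(1+1.6%) − 1 = 6.68%.
Cumulative over 4 years: (1 + 0.0668)^4 − 1 ≈ 0.29519.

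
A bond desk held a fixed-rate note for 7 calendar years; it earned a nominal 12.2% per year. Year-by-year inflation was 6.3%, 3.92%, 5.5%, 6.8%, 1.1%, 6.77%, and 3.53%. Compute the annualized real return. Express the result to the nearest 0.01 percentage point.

7.03%

Cumulative inflation factor: 1.063 × 1.0392 × 1.055 × 1.068 × 1.011 × 1.0677 × 1.0353 ≈ 1.39099.
Nominal growth factor: 2.23846. Real growth factor = 2.23846 / 1.39099 ≈ 1.60926.
Annualized: 1.60926^(1/7) − 1 ≈ 0.07033.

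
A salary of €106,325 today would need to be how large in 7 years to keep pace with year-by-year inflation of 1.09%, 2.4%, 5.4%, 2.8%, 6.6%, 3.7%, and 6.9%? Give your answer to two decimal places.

Cumulative price-level factor: 1.0109 × 1.024 × 1.054 × 1.028 × 1.066 × 1.037 × 1.069 ≈ 1.3254261813.
Multiplying €106,325 by the price-level factor gives the future nominal sum.

€140,925.94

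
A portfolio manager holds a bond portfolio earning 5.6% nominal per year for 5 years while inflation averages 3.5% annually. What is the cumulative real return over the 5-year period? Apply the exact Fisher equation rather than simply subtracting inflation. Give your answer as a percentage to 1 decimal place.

10.6%

The annual real rate is (1+5.6%)/(1+3.5%) − 1 = 2.0290%.
Compounded over 5 years: (1 + 0.020290)^5 − 1 ≈ 0.10565.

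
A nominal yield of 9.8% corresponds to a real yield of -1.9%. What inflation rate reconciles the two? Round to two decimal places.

From (1+r_nom) = (1+r_real)(1+π), we get 1+π = (1 + 9.8%)/(1 − 1.9%) = 1.098/0.981 ≈ 1.11927.
So π ≈ 11.9266%.

11.93%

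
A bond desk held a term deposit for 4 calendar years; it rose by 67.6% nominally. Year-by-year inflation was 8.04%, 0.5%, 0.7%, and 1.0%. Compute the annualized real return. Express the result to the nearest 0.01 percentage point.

10.99%

Cumulative inflation factor: 1.0804 × 1.005 × 1.007 × 1.010 ≈ 1.10434.
Nominal growth factor: 1.67600. Real growth factor = 1.67600 / 1.10434 ≈ 1.51765.
Annualized: 1.51765^(1/4) − 1 ≈ 0.10992.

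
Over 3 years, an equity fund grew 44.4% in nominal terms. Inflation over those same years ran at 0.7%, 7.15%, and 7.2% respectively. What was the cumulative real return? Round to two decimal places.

Cumulative inflation factor: 1.007 × 1.0715 × 1.072 ≈ 1.15669.
Nominal growth factor: 1.44400. Real growth factor = 1.44400 / 1.15669 ≈ 1.24839.
Total real return ≈ 24.8391%.

24.84%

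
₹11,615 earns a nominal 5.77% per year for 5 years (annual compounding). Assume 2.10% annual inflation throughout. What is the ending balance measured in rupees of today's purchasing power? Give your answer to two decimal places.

Nominal value at maturity: ₹11,615 × (1 + 5.77%)^5 ≈ ₹15,375.59.
Price-level factor over 5 years: (1 + 2.10%)^5 ≈ 1.1095035865.
The maturity value deflated by that factor is the answer in today's purchasing power.

₹13,858.08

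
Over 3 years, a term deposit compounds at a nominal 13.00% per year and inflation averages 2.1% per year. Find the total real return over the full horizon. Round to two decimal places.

The annual real rate is (1+13.00%)/(1+2.1%) − 1 = 10.6758%.
Compounded over 3 years: (1 + 0.106758)^3 − 1 ≈ 0.35568.

35.57%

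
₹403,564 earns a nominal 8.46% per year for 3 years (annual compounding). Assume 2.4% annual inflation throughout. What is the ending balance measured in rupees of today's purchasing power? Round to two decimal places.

Nominal value at maturity: ₹403,564 × (1 + 8.46%)^3 ≈ ₹514,898.02.
Price-level factor over 3 years: (1 + 2.4%)^3 = 1.073741824.
Dividing the nominal maturity value by the price-level factor gives the value in today's money.

₹479,536.15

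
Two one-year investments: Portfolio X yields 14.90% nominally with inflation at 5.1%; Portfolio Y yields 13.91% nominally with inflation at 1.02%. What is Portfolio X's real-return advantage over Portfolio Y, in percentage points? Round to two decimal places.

-3.44

Portfolio X real return: 1.1490/1.051 − 1 = 9.324%.
Portfolio Y real return: 1.1391/1.0102 − 1 = 12.760%.
Difference: 9.324 − 12.760 = -3.436 pp.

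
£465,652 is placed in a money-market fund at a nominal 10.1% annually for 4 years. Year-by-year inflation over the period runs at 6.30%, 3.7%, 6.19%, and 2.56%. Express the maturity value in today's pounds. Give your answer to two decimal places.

Nominal value at maturity: £465,652 × (1 + 10.1%)^4 ≈ £684,243.61.
Price-level factor over 4 years: 1.0630 × 1.037 × 1.0619 × 1.0256 ≈ 1.2005317603.
Dividing the nominal maturity value by the price-level factor gives the value in today's money.

£569,950.44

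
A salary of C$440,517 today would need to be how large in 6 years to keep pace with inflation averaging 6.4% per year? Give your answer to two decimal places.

Cumulative price-level factor: (1+6.4%)^6 ≈ 1.4509410494.
The nominal amount required is C$440,517 scaled up by that factor.

C$639,164.20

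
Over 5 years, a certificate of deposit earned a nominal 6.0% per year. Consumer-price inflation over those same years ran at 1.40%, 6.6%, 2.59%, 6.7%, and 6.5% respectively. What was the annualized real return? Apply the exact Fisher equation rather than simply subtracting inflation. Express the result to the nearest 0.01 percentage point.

1.21%

Cumulative inflation factor: 1.0140 × 1.066 × 1.0259 × 1.067 × 1.065 ≈ 1.26013.
Nominal growth factor: 1.33823. Real growth factor = 1.33823 / 1.26013 ≈ 1.06198.
Annualized: 1.06198^(1/5) − 1 ≈ 0.01210.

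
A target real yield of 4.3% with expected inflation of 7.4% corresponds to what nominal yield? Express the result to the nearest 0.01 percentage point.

12.02%

By the Fisher equation, 1 + r_nom = (1 + 4.3%)(1 + 7.4%) = 1.043 × 1.074 = 1.120182.
So r_nom = 12.0182%.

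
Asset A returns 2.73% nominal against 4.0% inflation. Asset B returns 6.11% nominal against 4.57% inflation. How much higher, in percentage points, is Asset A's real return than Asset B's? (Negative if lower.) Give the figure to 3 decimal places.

Asset A real return: 1.0273/1.040 − 1 = -1.2212%.
Asset B real return: 1.0611/1.0457 − 1 = 1.4727%.
Difference: -1.2212 − 1.4727 = -2.6939 pp.

-2.694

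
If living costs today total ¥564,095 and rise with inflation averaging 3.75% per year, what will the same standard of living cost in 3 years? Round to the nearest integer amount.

Cumulative price-level factor: (1+3.75%)^3 ≈ 1.1167714844.
The nominal amount required is ¥564,095 scaled up by that factor.

¥629,965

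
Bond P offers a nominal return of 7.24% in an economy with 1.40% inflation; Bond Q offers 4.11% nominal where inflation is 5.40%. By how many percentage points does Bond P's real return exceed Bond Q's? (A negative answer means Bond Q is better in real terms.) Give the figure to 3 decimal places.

Bond P real return: 1.0724/1.0140 − 1 = 5.7594%.
Bond Q real return: 1.0411/1.0540 − 1 = -1.2239%.
Difference: 5.7594 − (-1.2239) = 6.9833 pp.

6.983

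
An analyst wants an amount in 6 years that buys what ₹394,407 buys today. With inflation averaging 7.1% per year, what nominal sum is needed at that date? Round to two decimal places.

Cumulative price-level factor: (1+7.1%)^6 ≈ 1.5091653487.
Multiplying ₹394,407 by the price-level factor gives the future nominal sum.

₹595,225.38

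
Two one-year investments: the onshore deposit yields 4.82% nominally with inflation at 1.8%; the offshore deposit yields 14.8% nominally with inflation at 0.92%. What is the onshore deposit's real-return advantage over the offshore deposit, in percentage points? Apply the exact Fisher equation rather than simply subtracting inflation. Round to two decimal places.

-10.79

The onshore deposit real return: 1.0482/1.018 − 1 = 2.967%.
The offshore deposit real return: 1.148/1.0092 − 1 = 13.753%.
Difference: 2.967 − 13.753 = -10.786 pp.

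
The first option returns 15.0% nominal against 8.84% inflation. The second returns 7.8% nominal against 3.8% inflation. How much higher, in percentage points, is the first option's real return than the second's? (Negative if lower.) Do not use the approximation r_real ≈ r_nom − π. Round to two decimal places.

The first option real return: 1.150/1.0884 − 1 = 5.660%.
The second real return: 1.078/1.038 − 1 = 3.854%.
Difference: 5.660 − 3.854 = 1.806 pp.

1.81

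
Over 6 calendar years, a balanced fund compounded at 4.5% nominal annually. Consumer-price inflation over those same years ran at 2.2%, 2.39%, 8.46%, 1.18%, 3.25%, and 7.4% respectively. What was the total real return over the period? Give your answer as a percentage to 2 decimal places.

Cumulative inflation factor: 1.022 × 1.0239 × 1.0846 × 1.0118 × 1.0325 × 1.074 ≈ 1.27341.
Nominal growth factor: 1.30226. Real growth factor = 1.30226 / 1.27341 ≈ 1.02266.
Total real return ≈ 2.2659%.

2.27%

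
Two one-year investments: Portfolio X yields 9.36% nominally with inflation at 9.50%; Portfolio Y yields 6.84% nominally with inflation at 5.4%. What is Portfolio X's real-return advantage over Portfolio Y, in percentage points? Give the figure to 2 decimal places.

Portfolio X real return: 1.0936/1.0950 − 1 = -0.128%.
Portfolio Y real return: 1.0684/1.054 − 1 = 1.366%.
Difference: -0.128 − 1.366 = -1.494 pp.

-1.49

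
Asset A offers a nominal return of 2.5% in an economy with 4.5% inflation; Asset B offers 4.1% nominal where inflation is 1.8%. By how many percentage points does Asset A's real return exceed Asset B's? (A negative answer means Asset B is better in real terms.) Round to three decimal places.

-4.173

Asset A real return: 1.025/1.045 − 1 = -1.9139%.
Asset B real return: 1.041/1.018 − 1 = 2.2593%.
Difference: -1.9139 − 2.2593 = -4.1732 pp.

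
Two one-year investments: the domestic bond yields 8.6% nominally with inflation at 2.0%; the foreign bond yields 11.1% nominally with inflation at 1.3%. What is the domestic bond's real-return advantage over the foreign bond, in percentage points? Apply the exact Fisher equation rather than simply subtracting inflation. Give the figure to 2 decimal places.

The domestic bond real return: 1.086/1.020 − 1 = 6.471%.
The foreign bond real return: 1.111/1.013 − 1 = 9.674%.
Difference: 6.471 − 9.674 = -3.203 pp.

-3.20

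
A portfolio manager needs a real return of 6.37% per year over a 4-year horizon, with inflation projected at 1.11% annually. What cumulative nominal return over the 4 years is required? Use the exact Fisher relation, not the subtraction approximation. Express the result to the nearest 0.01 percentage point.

33.80%

Required annual nominal rate: (1+6.37%)(1+1.11%) − 1 = 7.550707%.
Cumulative over 4 years: (1 + 0.07550707)^4 − 1 ≈ 0.33799.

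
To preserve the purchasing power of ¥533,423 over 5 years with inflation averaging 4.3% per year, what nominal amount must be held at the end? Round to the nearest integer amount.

Cumulative price-level factor: (1+4.3%)^5 ≈ 1.2343023110.
The nominal amount required is ¥533,423 scaled up by that factor.

¥658,405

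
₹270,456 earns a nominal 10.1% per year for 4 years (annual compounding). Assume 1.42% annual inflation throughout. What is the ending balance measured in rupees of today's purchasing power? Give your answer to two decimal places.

Nominal value at maturity: ₹270,456 × (1 + 10.1%)^4 ≈ ₹397,416.50.
Price-level factor over 4 years: (1 + 1.42%)^4 ≈ 1.0580213338.
The maturity value deflated by that factor is the answer in today's purchasing power.

₹375,622.39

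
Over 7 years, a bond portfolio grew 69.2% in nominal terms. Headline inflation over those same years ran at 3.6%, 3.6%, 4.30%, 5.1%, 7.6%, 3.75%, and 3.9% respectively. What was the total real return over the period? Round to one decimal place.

24.0%

Cumulative inflation factor: 1.036 × 1.036 × 1.0430 × 1.051 × 1.076 × 1.0375 × 1.039 ≈ 1.36465.
Nominal growth factor: 1.69200. Real growth factor = 1.69200 / 1.36465 ≈ 1.23987.
Total real return ≈ 23.9875%.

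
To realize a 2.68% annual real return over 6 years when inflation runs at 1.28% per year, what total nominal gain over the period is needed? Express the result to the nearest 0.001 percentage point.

26.490%

Required annual nominal rate: (1+2.68%)(1+1.28%) − 1 = 3.994304%.
Cumulative over 6 years: (1 + 0.03994304)^6 − 1 ≈ 0.26490.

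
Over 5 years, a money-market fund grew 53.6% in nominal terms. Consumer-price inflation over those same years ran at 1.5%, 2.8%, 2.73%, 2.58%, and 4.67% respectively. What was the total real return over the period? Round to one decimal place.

33.5%

Cumulative inflation factor: 1.015 × 1.028 × 1.0273 × 1.0258 × 1.0467 ≈ 1.15091.
Nominal growth factor: 1.53600. Real growth factor = 1.53600 / 1.15091 ≈ 1.33460.
Total real return ≈ 33.4596%.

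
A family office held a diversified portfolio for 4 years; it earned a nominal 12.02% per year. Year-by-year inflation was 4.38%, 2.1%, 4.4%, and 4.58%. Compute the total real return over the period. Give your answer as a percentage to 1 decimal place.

Cumulative inflation factor: 1.0438 × 1.021 × 1.044 × 1.0458 ≈ 1.16357.
Nominal growth factor: 1.57464. Real growth factor = 1.57464 / 1.16357 ≈ 1.35329.
Total real return ≈ 35.3288%.

35.3%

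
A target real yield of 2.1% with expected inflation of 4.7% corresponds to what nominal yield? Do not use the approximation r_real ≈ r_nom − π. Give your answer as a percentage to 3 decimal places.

By the Fisher equation, 1 + r_nom = (1 + 2.1%)(1 + 4.7%) = 1.021 × 1.047 = 1.068987.
So r_nom = 6.8987%.

6.899%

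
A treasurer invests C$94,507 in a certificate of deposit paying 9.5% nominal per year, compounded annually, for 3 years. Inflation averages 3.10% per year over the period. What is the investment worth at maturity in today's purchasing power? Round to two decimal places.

C$113,221.87

Nominal value at maturity: C$94,507 × (1 + 9.5%)^3 ≈ C$124,081.30.
Price-level factor over 3 years: (1 + 3.10%)^3 = 1.095912791.
The maturity value deflated by that factor is the answer in today's purchasing power.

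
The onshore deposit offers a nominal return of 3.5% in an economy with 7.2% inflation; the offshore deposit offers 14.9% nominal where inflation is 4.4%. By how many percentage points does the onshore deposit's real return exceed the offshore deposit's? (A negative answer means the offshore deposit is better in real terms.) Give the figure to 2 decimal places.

The onshore deposit real return: 1.035/1.072 − 1 = -3.451%.
The offshore deposit real return: 1.149/1.044 − 1 = 10.057%.
Difference: -3.451 − 10.057 = -13.508 pp.

-13.51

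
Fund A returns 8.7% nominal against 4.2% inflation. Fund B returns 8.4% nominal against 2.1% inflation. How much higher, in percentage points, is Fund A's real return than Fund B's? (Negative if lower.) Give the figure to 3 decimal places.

Fund A real return: 1.087/1.042 − 1 = 4.3186%.
Fund B real return: 1.084/1.021 − 1 = 6.1704%.
Difference: 4.3186 − 6.1704 = -1.8518 pp.

-1.852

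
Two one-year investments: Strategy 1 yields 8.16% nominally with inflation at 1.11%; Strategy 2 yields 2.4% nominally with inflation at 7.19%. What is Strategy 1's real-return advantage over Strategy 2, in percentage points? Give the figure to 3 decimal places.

Strategy 1 real return: 1.0816/1.0111 − 1 = 6.9726%.
Strategy 2 real return: 1.024/1.0719 − 1 = -4.4687%.
Difference: 6.9726 − (-4.4687) = 11.4413 pp.

11.441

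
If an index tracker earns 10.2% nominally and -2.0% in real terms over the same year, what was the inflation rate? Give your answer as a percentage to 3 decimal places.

12.449%

From (1+r_nom) = (1+r_real)(1+π), we get 1+π = (1 + 10.2%)/(1 − 2.0%) = 1.102/0.980 ≈ 1.12449.
So π ≈ 12.4490%.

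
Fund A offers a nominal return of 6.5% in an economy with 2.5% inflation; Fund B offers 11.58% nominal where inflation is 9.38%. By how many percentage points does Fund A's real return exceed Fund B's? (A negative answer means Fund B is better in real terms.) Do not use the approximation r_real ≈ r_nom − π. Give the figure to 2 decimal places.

1.89

Fund A real return: 1.065/1.025 − 1 = 3.902%.
Fund B real return: 1.1158/1.0938 − 1 = 2.011%.
Difference: 3.902 − 2.011 = 1.891 pp.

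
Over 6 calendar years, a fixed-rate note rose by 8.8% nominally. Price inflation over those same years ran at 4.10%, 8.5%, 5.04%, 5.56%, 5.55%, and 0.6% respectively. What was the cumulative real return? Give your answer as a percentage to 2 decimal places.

Cumulative inflation factor: 1.0410 × 1.085 × 1.0504 × 1.0556 × 1.0555 × 1.006 ≈ 1.32981.
Nominal growth factor: 1.08800. Real growth factor = 1.08800 / 1.32981 ≈ 0.81816.
Total real return ≈ -18.1840%.

-18.18%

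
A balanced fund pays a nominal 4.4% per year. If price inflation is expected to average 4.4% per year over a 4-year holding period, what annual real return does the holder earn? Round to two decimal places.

With constant rates the annual real return is the same each year: (1+4.4%)/(1+4.4%) − 1 = 0.00000.

0.00%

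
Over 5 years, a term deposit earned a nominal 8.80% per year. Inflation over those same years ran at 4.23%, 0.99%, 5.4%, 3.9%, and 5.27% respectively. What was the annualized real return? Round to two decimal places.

4.67%

Cumulative inflation factor: 1.0423 × 1.0099 × 1.054 × 1.039 × 1.0527 ≈ 1.21348.
Nominal growth factor: 1.52456. Real growth factor = 1.52456 / 1.21348 ≈ 1.25636.
Annualized: 1.25636^(1/5) − 1 ≈ 0.04670.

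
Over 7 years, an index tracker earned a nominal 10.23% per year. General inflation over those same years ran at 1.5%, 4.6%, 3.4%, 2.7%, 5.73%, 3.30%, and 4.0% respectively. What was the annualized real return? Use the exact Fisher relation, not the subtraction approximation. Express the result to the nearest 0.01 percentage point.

6.40%

Cumulative inflation factor: 1.015 × 1.046 × 1.034 × 1.027 × 1.0573 × 1.0330 × 1.040 ≈ 1.28062.
Nominal growth factor: 1.97742. Real growth factor = 1.97742 / 1.28062 ≈ 1.54411.
Annualized: 1.54411^(1/7) − 1 ≈ 0.06403.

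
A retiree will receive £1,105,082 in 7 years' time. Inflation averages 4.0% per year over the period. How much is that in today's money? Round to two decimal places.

£839,771.50

Price-level factor over 7 years: (1 + 4.0%)^7 ≈ 1.3159317792.
Purchasing power today: £1,105,082 divided by that factor.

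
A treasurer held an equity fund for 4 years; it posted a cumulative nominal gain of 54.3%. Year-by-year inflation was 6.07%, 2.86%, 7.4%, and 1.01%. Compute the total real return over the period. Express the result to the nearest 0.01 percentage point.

Cumulative inflation factor: 1.0607 × 1.0286 × 1.074 × 1.0101 ≈ 1.18361.
Nominal growth factor: 1.54300. Real growth factor = 1.54300 / 1.18361 ≈ 1.30364.
Total real return ≈ 30.3642%.

30.36%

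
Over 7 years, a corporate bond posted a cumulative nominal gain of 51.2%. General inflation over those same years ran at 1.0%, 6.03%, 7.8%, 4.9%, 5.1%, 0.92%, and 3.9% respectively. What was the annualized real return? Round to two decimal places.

1.80%

Cumulative inflation factor: 1.010 × 1.0603 × 1.078 × 1.049 × 1.051 × 1.0092 × 1.039 ≈ 1.33457.
Nominal growth factor: 1.51200. Real growth factor = 1.51200 / 1.33457 ≈ 1.13295.
Annualized: 1.13295^(1/7) − 1 ≈ 0.01799.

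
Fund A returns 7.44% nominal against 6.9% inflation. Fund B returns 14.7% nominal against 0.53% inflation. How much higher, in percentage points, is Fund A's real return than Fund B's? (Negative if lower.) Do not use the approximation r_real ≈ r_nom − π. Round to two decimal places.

-13.59

Fund A real return: 1.0744/1.069 − 1 = 0.505%.
Fund B real return: 1.147/1.0053 − 1 = 14.095%.
Difference: 0.505 − 14.095 = -13.590 pp.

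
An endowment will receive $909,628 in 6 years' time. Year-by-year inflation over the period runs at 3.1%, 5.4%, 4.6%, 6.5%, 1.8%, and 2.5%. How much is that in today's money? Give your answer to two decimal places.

$720,131.17

Price-level factor over 6 years: 1.031 × 1.054 × 1.046 × 1.065 × 1.018 × 1.025 ≈ 1.2631421047.
Purchasing power today: $909,628 divided by that factor.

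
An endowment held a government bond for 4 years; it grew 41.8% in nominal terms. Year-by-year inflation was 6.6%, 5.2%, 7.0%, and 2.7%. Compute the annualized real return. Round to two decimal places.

Cumulative inflation factor: 1.066 × 1.052 × 1.070 × 1.027 ≈ 1.23233.
Nominal growth factor: 1.41800. Real growth factor = 1.41800 / 1.23233 ≈ 1.15067.
Annualized: 1.15067^(1/4) − 1 ≈ 0.03571.

3.57%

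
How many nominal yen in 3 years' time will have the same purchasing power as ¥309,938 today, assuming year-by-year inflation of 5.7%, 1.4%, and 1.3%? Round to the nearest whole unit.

Cumulative price-level factor: 1.057 × 1.014 × 1.013 = 1.085731374.
The nominal amount required is ¥309,938 scaled up by that factor.

¥336,509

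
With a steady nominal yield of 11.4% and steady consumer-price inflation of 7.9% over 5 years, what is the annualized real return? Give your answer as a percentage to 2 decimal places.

With constant rates the annual real return is the same each year: (1+11.4%)/(1+7.9%) − 1 = 0.03244.

3.24%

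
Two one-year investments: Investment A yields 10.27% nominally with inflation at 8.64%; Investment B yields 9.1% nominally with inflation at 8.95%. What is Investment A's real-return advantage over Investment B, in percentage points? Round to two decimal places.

Investment A real return: 1.1027/1.0864 − 1 = 1.500%.
Investment B real return: 1.091/1.0895 − 1 = 0.138%.
Difference: 1.500 − 0.138 = 1.362 pp.

1.36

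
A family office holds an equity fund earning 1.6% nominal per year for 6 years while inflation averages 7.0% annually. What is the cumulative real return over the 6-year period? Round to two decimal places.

The annual real rate is (1+1.6%)/(1+7.0%) − 1 = -5.0467%.
Compounded over 6 years: (1 + -0.050467)^6 − 1 ≈ -0.26707.

-26.71%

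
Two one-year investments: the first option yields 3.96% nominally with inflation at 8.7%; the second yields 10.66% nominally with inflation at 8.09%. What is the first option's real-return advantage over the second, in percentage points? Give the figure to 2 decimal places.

The first option real return: 1.0396/1.087 − 1 = -4.361%.
The second real return: 1.1066/1.0809 − 1 = 2.378%.
Difference: -4.361 − 2.378 = -6.739 pp.

-6.74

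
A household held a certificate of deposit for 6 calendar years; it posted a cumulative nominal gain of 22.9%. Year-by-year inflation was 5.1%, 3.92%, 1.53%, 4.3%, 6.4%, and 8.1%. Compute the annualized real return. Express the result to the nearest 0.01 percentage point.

-1.31%

Cumulative inflation factor: 1.051 × 1.0392 × 1.0153 × 1.043 × 1.064 × 1.081 ≈ 1.33029.
Nominal growth factor: 1.22900. Real growth factor = 1.22900 / 1.33029 ≈ 0.92386.
Annualized: 0.92386^(1/6) − 1 ≈ -0.01311.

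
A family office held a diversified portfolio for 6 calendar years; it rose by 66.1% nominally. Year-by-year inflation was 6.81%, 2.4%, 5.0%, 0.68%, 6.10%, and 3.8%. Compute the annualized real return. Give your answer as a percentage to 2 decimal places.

Cumulative inflation factor: 1.0681 × 1.024 × 1.050 × 1.0068 × 1.0610 × 1.038 ≈ 1.27338.
Nominal growth factor: 1.66100. Real growth factor = 1.66100 / 1.27338 ≈ 1.30441.
Annualized: 1.30441^(1/6) − 1 ≈ 0.04529.

4.53%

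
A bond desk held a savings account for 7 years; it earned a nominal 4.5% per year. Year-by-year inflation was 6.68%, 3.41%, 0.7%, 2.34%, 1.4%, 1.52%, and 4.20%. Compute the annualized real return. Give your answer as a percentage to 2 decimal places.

Cumulative inflation factor: 1.0668 × 1.0341 × 1.007 × 1.0234 × 1.014 × 1.0152 × 1.0420 ≈ 1.21949.
Nominal growth factor: 1.36086. Real growth factor = 1.36086 / 1.21949 ≈ 1.11593.
Annualized: 1.11593^(1/7) − 1 ≈ 0.01579.

1.58%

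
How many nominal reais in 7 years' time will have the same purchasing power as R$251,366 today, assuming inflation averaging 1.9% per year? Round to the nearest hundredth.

Cumulative price-level factor: (1+1.9%)^7 ≈ 1.1408256786.
The nominal amount required is R$251,366 scaled up by that factor.

R$286,764.79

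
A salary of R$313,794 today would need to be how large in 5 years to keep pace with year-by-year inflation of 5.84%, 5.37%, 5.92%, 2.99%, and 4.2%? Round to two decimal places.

R$397,788.47

Cumulative price-level factor: 1.0584 × 1.0537 × 1.0592 × 1.0299 × 1.042 ≈ 1.2676739340.
The nominal amount required is R$313,794 scaled up by that factor.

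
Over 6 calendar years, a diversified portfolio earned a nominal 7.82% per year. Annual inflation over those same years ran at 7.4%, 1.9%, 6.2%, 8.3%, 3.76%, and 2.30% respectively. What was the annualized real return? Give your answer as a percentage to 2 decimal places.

Cumulative inflation factor: 1.074 × 1.019 × 1.062 × 1.083 × 1.0376 × 1.0230 ≈ 1.33609.
Nominal growth factor: 1.57107. Real growth factor = 1.57107 / 1.33609 ≈ 1.17587.
Annualized: 1.17587^(1/6) − 1 ≈ 0.02737.

2.74%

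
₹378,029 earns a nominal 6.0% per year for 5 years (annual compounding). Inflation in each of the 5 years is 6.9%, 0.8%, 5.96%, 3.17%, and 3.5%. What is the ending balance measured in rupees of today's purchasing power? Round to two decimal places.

₹414,935.39

Nominal value at maturity: ₹378,029 × (1 + 6.0%)^5 ≈ ₹505,888.08.
Price-level factor over 5 years: 1.069 × 1.008 × 1.0596 × 1.0317 × 1.035 ≈ 1.2191972300.
The maturity value deflated by that factor is the answer in today's purchasing power.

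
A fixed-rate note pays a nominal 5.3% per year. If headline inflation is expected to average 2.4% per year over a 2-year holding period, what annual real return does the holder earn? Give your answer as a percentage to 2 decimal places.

2.83%

With constant rates the annual real return is the same each year: (1+5.3%)/(1+2.4%) − 1 = 0.02832.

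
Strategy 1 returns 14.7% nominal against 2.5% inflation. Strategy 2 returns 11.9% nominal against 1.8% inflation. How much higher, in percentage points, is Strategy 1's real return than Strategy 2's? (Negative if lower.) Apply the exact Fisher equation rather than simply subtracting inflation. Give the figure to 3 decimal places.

1.981

Strategy 1 real return: 1.147/1.025 − 1 = 11.9024%.
Strategy 2 real return: 1.119/1.018 − 1 = 9.9214%.
Difference: 11.9024 − 9.9214 = 1.9810 pp.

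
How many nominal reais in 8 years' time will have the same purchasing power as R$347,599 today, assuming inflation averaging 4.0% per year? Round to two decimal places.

Cumulative price-level factor: (1+4.0%)^8 ≈ 1.3685690504.
Multiplying R$347,599 by the price-level factor gives the future nominal sum.

R$475,713.23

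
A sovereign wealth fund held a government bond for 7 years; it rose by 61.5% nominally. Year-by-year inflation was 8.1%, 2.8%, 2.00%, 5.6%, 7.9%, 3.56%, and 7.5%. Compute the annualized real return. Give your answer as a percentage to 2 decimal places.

Cumulative inflation factor: 1.081 × 1.028 × 1.0200 × 1.056 × 1.079 × 1.0356 × 1.075 ≈ 1.43782.
Nominal growth factor: 1.61500. Real growth factor = 1.61500 / 1.43782 ≈ 1.12323.
Annualized: 1.12323^(1/7) − 1 ≈ 0.01674.

1.67%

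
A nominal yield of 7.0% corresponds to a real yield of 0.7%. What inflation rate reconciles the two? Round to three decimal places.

From (1+r_nom) = (1+r_real)(1+π), we get 1+π = (1 + 7.0%)/(1 + 0.7%) = 1.070/1.007 ≈ 1.06256.
So π ≈ 6.2562%.

6.256%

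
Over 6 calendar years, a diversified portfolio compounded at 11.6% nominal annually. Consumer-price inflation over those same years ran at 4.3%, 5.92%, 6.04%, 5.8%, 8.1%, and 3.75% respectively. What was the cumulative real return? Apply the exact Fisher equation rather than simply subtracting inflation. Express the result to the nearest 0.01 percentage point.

38.98%

Cumulative inflation factor: 1.043 × 1.0592 × 1.0604 × 1.058 × 1.081 × 1.0375 ≈ 1.39005.
Nominal growth factor: 1.93190. Real growth factor = 1.93190 / 1.39005 ≈ 1.38980.
Total real return ≈ 38.9804%.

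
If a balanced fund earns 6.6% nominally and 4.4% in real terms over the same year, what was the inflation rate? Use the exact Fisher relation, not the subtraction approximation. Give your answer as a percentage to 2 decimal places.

2.11%

From (1+r_nom) = (1+r_real)(1+π), we get 1+π = (1 + 6.6%)/(1 + 4.4%) = 1.066/1.044 ≈ 1.02107.
So π ≈ 2.1073%.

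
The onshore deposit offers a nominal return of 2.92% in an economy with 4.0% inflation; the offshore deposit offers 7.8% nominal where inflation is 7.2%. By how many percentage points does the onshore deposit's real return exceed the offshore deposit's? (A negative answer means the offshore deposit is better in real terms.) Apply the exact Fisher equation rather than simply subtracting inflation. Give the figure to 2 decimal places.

-1.60

The onshore deposit real return: 1.0292/1.040 − 1 = -1.038%.
The offshore deposit real return: 1.078/1.072 − 1 = 0.560%.
Difference: -1.038 − 0.560 = -1.598 pp.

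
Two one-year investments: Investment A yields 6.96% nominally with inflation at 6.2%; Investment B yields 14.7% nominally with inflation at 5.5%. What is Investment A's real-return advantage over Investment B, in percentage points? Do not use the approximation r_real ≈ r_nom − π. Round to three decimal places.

-8.005

Investment A real return: 1.0696/1.062 − 1 = 0.7156%.
Investment B real return: 1.147/1.055 − 1 = 8.7204%.
Difference: 0.7156 − 8.7204 = -8.0048 pp.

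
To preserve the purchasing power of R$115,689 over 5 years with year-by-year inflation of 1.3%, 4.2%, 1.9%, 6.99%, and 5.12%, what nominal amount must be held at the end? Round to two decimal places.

Cumulative price-level factor: 1.013 × 1.042 × 1.019 × 1.0699 × 1.0512 ≈ 1.2097061486.
The nominal amount required is R$115,689 scaled up by that factor.

R$139,949.69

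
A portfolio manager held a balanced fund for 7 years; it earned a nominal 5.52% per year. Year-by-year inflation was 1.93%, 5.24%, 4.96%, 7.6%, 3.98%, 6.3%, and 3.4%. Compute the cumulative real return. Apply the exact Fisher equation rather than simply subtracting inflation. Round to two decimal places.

Cumulative inflation factor: 1.0193 × 1.0524 × 1.0496 × 1.076 × 1.0398 × 1.063 × 1.034 ≈ 1.38459.
Nominal growth factor: 1.45661. Real growth factor = 1.45661 / 1.38459 ≈ 1.05201.
Total real return ≈ 5.2013%.

5.20%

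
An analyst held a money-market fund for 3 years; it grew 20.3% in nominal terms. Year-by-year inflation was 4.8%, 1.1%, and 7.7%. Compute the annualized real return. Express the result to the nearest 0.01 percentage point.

1.78%

Cumulative inflation factor: 1.048 × 1.011 × 1.077 ≈ 1.14111.
Nominal growth factor: 1.20300. Real growth factor = 1.20300 / 1.14111 ≈ 1.05424.
Annualized: 1.05424^(1/3) − 1 ≈ 0.01776.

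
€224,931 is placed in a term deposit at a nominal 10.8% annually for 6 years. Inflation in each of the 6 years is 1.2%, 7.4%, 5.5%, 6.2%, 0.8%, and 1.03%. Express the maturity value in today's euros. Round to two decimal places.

Nominal value at maturity: €224,931 × (1 + 10.8%)^6 ≈ €416,186.39.
Price-level factor over 6 years: 1.012 × 1.074 × 1.055 × 1.062 × 1.008 × 1.0103 ≈ 1.2401455389.
Dividing the nominal maturity value by the price-level factor gives the value in today's money.

€335,594.80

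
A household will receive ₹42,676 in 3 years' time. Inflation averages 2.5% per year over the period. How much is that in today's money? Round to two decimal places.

₹39,628.91

Price-level factor over 3 years: (1 + 2.5%)^3 = 1.076890625.
Purchasing power today: ₹42,676 divided by that factor.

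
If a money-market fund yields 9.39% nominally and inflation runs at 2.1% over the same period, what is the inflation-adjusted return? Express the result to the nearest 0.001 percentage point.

Real return via the Fisher equation: (1 + 9.39%)/(1 + 2.1%) − 1 = 1.0939/1.021 − 1 ≈ 0.07140.

7.140%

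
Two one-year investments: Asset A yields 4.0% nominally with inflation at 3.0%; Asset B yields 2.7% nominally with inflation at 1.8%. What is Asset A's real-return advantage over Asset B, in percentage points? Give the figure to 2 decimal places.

0.09

Asset A real return: 1.040/1.030 − 1 = 0.971%.
Asset B real return: 1.027/1.018 − 1 = 0.884%.
Difference: 0.971 − 0.884 = 0.087 pp.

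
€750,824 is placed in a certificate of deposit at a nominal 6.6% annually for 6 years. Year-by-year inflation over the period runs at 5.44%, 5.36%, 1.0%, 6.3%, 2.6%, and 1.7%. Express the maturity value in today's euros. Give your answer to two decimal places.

Nominal value at maturity: €750,824 × (1 + 6.6%)^6 ≈ €1,101,745.73.
Price-level factor over 6 years: 1.0544 × 1.0536 × 1.010 × 1.063 × 1.026 × 1.017 ≈ 1.2445263929.
Dividing the nominal maturity value by the price-level factor gives the value in today's money.

€885,273.09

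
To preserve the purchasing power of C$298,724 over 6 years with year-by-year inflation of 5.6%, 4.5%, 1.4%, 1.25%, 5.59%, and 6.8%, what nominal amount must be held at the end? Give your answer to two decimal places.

Cumulative price-level factor: 1.056 × 1.045 × 1.014 × 1.0125 × 1.0559 × 1.068 ≈ 1.2776362873.
Multiplying C$298,724 by the price-level factor gives the future nominal sum.

C$381,660.62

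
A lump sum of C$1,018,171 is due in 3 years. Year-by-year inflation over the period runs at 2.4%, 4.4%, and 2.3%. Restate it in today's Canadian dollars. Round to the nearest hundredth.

C$930,989.18

Price-level factor over 3 years: 1.024 × 1.044 × 1.023 = 1.093644288.
Purchasing power today: C$1,018,171 divided by that factor.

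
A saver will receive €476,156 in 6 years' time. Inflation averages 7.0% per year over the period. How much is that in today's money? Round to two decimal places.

€317,282.85

Price-level factor over 6 years: (1 + 7.0%)^6 ≈ 1.5007303518.
Purchasing power today: €476,156 divided by that factor.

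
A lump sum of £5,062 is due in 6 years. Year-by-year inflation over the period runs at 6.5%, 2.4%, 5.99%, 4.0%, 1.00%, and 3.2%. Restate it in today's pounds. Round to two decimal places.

£4,039.92

Price-level factor over 6 years: 1.065 × 1.024 × 1.0599 × 1.040 × 1.0100 × 1.032 ≈ 1.2529936410.
Purchasing power today: £5,062 divided by that factor.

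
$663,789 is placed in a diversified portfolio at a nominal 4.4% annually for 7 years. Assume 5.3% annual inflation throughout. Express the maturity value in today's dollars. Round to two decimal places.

Nominal value at maturity: $663,789 × (1 + 4.4%)^7 ≈ $897,291.48.
Price-level factor over 7 years: (1 + 5.3%)^7 ≈ 1.4354848003.
Dividing the nominal maturity value by the price-level factor gives the value in today's money.

$625,079.05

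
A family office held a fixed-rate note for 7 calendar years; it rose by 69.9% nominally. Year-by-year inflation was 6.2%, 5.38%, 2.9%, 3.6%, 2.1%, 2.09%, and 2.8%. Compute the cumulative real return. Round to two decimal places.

32.90%

Cumulative inflation factor: 1.062 × 1.0538 × 1.029 × 1.036 × 1.021 × 1.0209 × 1.028 ≈ 1.27838.
Nominal growth factor: 1.69900. Real growth factor = 1.69900 / 1.27838 ≈ 1.32903.
Total real return ≈ 32.9026%.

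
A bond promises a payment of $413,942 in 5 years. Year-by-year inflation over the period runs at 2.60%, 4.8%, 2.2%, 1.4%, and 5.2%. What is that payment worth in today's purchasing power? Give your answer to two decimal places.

$353,123.21

Price-level factor over 5 years: 1.0260 × 1.048 × 1.022 × 1.014 × 1.052 ≈ 1.1722310858.
Purchasing power today: $413,942 divided by that factor.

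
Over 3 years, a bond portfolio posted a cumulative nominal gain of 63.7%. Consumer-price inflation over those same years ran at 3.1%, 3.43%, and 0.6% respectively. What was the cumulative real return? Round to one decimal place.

52.6%

Cumulative inflation factor: 1.031 × 1.0343 × 1.006 ≈ 1.07276.
Nominal growth factor: 1.63700. Real growth factor = 1.63700 / 1.07276 ≈ 1.52597.
Total real return ≈ 52.5968%.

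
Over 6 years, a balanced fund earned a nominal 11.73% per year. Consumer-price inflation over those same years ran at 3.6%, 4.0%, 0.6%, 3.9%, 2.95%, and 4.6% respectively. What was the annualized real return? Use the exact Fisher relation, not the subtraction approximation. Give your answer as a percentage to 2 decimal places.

8.20%

Cumulative inflation factor: 1.036 × 1.040 × 1.006 × 1.039 × 1.0295 × 1.046 ≈ 1.21273.
Nominal growth factor: 1.94544. Real growth factor = 1.94544 / 1.21273 ≈ 1.60418.
Annualized: 1.60418^(1/6) − 1 ≈ 0.08195.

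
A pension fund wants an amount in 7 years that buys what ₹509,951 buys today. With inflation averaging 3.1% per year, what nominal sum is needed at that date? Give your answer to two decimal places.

₹631,450.20

Cumulative price-level factor: (1+3.1%)^7 ≈ 1.2382566157.
The nominal amount required is ₹509,951 scaled up by that factor.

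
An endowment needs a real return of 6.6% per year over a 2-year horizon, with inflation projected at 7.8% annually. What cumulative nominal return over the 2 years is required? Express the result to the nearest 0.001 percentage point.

Required annual nominal rate: (1+6.6%)(1+7.8%) − 1 = 14.9148%.
Cumulative over 2 years: (1 + 0.149148)^2 − 1 ≈ 0.32054.

32.054%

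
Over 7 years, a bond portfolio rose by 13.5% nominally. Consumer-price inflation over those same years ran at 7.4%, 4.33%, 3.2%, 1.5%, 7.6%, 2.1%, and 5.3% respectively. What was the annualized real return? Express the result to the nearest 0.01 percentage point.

Cumulative inflation factor: 1.074 × 1.0433 × 1.032 × 1.015 × 1.076 × 1.021 × 1.053 ≈ 1.35777.
Nominal growth factor: 1.13500. Real growth factor = 1.13500 / 1.35777 ≈ 0.83593.
Annualized: 0.83593^(1/7) − 1 ≈ -0.02528.

-2.53%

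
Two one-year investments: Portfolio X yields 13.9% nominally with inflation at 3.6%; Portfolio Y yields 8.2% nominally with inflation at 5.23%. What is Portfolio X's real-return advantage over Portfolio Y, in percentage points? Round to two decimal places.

Portfolio X real return: 1.139/1.036 − 1 = 9.942%.
Portfolio Y real return: 1.082/1.0523 − 1 = 2.822%.
Difference: 9.942 − 2.822 = 7.120 pp.

7.12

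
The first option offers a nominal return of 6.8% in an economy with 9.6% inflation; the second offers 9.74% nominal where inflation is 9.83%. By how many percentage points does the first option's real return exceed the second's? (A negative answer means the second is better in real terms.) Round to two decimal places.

-2.47

The first option real return: 1.068/1.096 − 1 = -2.555%.
The second real return: 1.0974/1.0983 − 1 = -0.082%.
Difference: -2.555 − (-0.082) = -2.473 pp.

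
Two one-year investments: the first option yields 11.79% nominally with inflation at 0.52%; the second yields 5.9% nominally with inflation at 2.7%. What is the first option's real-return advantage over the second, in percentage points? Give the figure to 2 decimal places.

8.10

The first option real return: 1.1179/1.0052 − 1 = 11.212%.
The second real return: 1.059/1.027 − 1 = 3.116%.
Difference: 11.212 − 3.116 = 8.096 pp.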